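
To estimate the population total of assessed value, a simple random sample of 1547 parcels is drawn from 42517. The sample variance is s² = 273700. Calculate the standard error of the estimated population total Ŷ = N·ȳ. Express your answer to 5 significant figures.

Var(Ŷ) = N²·Var(ȳ) = N²·(1 − n/N)·s²/n.
f = 1547/42517 = 0.03638545; Var(ȳ) = 0.96361455·273700/1547 = 170.48565.
Var(Ŷ) = 42517² · 170.48565 = 3.0818611 × 10^11.
SE(Ŷ) = √(3.0818611 × 10^11) = 555150.

555150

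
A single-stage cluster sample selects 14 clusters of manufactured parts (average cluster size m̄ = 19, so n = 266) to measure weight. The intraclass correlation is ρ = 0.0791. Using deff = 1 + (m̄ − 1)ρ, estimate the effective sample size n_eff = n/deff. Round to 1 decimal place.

deff = 1 + (19 − 1)·0.0791 = 1 + 1.4238 = 2.4238.
n_eff = 266 / 2.4238 = 109.7.

109.7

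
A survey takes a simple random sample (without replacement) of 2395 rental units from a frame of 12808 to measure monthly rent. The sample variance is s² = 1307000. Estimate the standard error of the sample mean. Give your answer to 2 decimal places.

21.06

Under SRS without replacement, Var(ȳ) = (1 − f)·s²/n with f = n/N = 2395/12808 = 0.18699250.
Var(ȳ) = (1 − 0.18699250)·1307000/2395 = 0.81300750·545.72025 = 443.67465.
SE(ȳ) = √(443.67465) = 21.06.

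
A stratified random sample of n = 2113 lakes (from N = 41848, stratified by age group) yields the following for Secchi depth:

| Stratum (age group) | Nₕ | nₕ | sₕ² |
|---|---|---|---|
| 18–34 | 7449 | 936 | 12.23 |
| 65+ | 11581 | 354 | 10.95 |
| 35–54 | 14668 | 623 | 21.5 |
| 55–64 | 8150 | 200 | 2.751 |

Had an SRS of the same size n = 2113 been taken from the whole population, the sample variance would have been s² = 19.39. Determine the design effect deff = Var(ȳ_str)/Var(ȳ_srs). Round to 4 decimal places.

0.8294

Var(ȳ_str) = Σ Wₕ²(1−fₕ)sₕ²/nₕ with Wₕ = Nₕ/41848:
  18–34: (7449/41848)²·(1−936/7449)·12.23/936 = 3.6197639 × 10^-4
  65+: (11581/41848)²·(1−354/11581)·10.95/354 = 0.0022965253
  35–54: (14668/41848)²·(1−623/14668)·21.5/623 = 0.0040596972
  55–64: (8150/41848)²·(1−200/8150)·2.751/200 = 5.0890406 × 10^-4
  → Var(ȳ_str) = 0.007227103.
Var(ȳ_srs) = (1 − 2113/41848)·19.39/2113 = 0.0087131827.
deff = 0.007227103 / 0.0087131827 = 0.8294.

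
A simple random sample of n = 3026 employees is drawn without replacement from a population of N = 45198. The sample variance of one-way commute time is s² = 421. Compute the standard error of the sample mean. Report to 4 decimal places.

0.3603

Under SRS without replacement, Var(ȳ) = (1 − f)·s²/n with f = n/N = 3026/45198 = 0.06694987.
Var(ȳ) = (1 − 0.06694987)·421/3026 = 0.93305013·0.13912756 = 0.12981299.
SE(ȳ) = √(0.12981299) = 0.3603.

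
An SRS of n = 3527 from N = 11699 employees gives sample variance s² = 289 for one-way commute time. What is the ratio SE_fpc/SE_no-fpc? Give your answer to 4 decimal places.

0.8358

f = n/N = 3527/11699 = 0.30147876.
SE_no-fpc = √(s²/n) = 0.28625046; SE_fpc = √((1−f)s²/n) = 0.23924122.
Ratio = √(1−f) = 0.83577583.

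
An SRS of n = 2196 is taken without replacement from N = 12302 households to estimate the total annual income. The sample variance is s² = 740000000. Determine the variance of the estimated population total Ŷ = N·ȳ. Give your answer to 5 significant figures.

4.1894 × 10^13

Var(Ŷ) = N²·Var(ȳ) = N²·(1 − n/N)·s²/n.
f = 2196/12302 = 0.17850756; Var(ȳ) = 0.82149244·740000000/2196 = 276823.5.
Var(Ŷ) = 12302² · 276823.5 = 4.1894248 × 10^13.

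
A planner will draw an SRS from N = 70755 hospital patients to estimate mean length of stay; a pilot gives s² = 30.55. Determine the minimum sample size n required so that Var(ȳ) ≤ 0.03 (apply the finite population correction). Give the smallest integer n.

Without fpc, n₀ = s²/D = 30.55/0.03 = 1018.3333.
With fpc, (1 − n/N)·s²/n ≤ D requires n ≥ n₀/(1 + n₀/N) = 1018.3333/(1 + 1018.3333/70755) = 1003.8850.
Rounding up, n = 1004.

1004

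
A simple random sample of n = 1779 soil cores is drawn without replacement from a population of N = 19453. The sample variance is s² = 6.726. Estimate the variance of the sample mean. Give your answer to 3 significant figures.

0.00344

Under SRS without replacement, Var(ȳ) = (1 − f)·s²/n with f = n/N = 1779/19453 = 0.09145119.
Var(ȳ) = (1 − 0.09145119)·6.726/1779 = 0.90854881·0.0037807757 = 0.0034350193.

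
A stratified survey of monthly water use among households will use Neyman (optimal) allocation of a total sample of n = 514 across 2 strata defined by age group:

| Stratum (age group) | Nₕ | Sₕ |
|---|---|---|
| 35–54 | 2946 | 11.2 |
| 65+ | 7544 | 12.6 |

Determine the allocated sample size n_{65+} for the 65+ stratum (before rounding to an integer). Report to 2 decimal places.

Neyman allocation: nₕ = n·NₕSₕ / Σⱼ NⱼSⱼ.
Σ NⱼSⱼ = 2946·11.2 + 7544·12.6 = 128049.6.
n_{65+} = 514·7544·12.6 / 128049.6 = 381.55.

381.55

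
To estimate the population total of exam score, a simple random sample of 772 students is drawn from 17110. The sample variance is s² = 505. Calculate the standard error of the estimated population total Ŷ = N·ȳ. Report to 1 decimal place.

13522.6

Var(Ŷ) = N²·Var(ȳ) = N²·(1 − n/N)·s²/n.
f = 772/17110 = 0.04511981; Var(ȳ) = 0.95488019·505/772 = 0.62463017.
Var(Ŷ) = 17110² · 0.62463017 = 1.8286179 × 10^8.
SE(Ŷ) = √(1.8286179 × 10^8) = 13522.6.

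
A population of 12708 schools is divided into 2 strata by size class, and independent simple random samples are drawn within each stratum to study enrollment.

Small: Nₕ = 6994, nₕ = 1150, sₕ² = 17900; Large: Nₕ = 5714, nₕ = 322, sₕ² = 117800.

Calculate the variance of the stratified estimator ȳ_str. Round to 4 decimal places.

73.7346

Var(ȳ_str) = Σₕ Wₕ²(1 − fₕ)sₕ²/nₕ with Wₕ = Nₕ/N, N = 12708.
Small: Wₕ = 0.55036198; term = 0.55036198²·(1 − 0.16442665)·17900/1150 = 3.9394593.
Large: Wₕ = 0.44963802; term = 0.44963802²·(1 − 0.05635282)·117800/322 = 69.795131.
Sum = 73.73459.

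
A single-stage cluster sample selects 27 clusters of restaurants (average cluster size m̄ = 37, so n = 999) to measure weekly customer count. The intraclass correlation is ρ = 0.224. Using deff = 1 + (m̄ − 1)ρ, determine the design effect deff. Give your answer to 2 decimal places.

9.06

deff = 1 + (37 − 1)·0.224 = 1 + 8.064 = 9.064.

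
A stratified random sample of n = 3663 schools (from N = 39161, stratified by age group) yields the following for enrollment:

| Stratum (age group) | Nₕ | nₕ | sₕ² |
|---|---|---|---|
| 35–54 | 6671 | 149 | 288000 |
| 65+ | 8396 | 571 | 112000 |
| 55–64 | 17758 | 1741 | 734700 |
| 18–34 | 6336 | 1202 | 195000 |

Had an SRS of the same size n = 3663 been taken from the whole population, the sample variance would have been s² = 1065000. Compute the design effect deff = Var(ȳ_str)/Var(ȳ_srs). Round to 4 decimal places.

0.5500

Var(ȳ_str) = Σ Wₕ²(1−fₕ)sₕ²/nₕ with Wₕ = Nₕ/39161:
  35–54: (6671/39161)²·(1−149/6671)·288000/149 = 54.836586
  65+: (8396/39161)²·(1−571/8396)·112000/571 = 8.4029377
  55–64: (17758/39161)²·(1−1741/17758)·734700/1741 = 78.267047
  18–34: (6336/39161)²·(1−1202/6336)·195000/1202 = 3.441071
  → Var(ȳ_str) = 144.94764.
Var(ȳ_srs) = (1 − 3663/39161)·1065000/3663 = 263.54987.
deff = 144.94764 / 263.54987 = 0.5500.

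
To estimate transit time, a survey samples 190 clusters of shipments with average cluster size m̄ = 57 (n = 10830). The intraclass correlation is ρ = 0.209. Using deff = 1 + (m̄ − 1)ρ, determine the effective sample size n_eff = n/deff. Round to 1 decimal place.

852.5

deff = 1 + (57 − 1)·0.209 = 1 + 11.704 = 12.704.
n_eff = 10830 / 12.704 = 852.5.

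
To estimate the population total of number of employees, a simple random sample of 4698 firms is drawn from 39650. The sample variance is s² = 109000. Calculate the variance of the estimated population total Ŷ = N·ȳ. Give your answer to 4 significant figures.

3.215 × 10^10

Var(Ŷ) = N²·Var(ȳ) = N²·(1 − n/N)·s²/n.
f = 4698/39650 = 0.11848676; Var(ȳ) = 0.88151324·109000/4698 = 20.452308.
Var(Ŷ) = 39650² · 20.452308 = 3.2153534 × 10^10.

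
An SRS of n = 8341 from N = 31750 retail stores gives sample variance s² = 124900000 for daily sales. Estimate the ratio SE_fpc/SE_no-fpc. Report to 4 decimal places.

f = n/N = 8341/31750 = 0.26270866.
SE_no-fpc = √(s²/n) = 122.36921; SE_fpc = √((1−f)s²/n) = 105.07314.
Ratio = √(1−f) = 0.85865671.

0.8587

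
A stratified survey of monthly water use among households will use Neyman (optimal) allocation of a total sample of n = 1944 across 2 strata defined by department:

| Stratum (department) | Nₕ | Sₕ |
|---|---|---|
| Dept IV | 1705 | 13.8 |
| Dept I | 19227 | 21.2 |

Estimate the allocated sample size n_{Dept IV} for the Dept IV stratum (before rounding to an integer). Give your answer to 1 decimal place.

Neyman allocation: nₕ = n·NₕSₕ / Σⱼ NⱼSⱼ.
Σ NⱼSⱼ = 1705·13.8 + 19227·21.2 = 431141.4.
n_{Dept IV} = 1944·1705·13.8 / 431141.4 = 106.1.

106.1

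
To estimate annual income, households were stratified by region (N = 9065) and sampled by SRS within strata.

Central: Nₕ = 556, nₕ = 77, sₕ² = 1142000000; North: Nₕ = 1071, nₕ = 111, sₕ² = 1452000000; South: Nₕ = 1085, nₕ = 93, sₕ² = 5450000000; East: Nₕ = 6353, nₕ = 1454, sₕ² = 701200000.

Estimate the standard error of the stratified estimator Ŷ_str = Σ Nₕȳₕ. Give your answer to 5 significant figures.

Var(Ŷ_str) = Σₕ Nₕ²(1 − fₕ)sₕ²/nₕ.
Central: 556²·(1 − 77/556)·1142000000/77 = 3.9498962 × 10^12.
North: 1071²·(1 − 111/1071)·1452000000/111 = 1.3449444 × 10^13.
South: 1085²·(1 − 93/1085)·5450000000/93 = 6.3074667 × 10^13.
East: 6353²·(1 − 1454/6353)·701200000/1454 = 1.5009416 × 10^13.
Sum = 9.5483423 × 10^13.
SE = √(9.5483423 × 10^13) = 9.7716 × 10^6.

9.7716 × 10^6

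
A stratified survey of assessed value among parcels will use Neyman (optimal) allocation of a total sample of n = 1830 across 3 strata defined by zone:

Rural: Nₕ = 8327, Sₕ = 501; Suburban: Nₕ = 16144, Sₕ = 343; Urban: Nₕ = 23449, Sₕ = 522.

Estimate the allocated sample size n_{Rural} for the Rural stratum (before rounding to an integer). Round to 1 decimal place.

347.8

Neyman allocation: nₕ = n·NₕSₕ / Σⱼ NⱼSⱼ.
Σ NⱼSⱼ = 8327·501 + 16144·343 + 23449·522 = 2.1949597 × 10^7.
n_{Rural} = 1830·8327·501 / (2.1949597 × 10^7) = 347.8.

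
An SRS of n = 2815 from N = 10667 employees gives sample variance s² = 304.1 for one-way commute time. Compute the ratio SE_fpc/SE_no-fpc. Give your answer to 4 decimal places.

0.8580

f = n/N = 2815/10667 = 0.26389800.
SE_no-fpc = √(s²/n) = 0.32867677; SE_fpc = √((1−f)s²/n) = 0.28199279.
Ratio = √(1−f) = 0.85796387.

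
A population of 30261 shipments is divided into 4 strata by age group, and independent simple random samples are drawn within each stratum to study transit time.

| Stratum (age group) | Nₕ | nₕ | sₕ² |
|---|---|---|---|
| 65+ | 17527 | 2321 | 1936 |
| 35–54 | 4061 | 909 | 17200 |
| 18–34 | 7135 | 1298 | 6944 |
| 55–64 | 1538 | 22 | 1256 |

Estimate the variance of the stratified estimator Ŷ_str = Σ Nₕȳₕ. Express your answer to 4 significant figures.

8.204 × 10^8

Var(Ŷ_str) = Σₕ Nₕ²(1 − fₕ)sₕ²/nₕ.
65+: 17527²·(1 − 2321/17527)·1936/2321 = 2.2230682 × 10^8.
35–54: 4061²·(1 − 909/4061)·17200/909 = 2.4220537 × 10^8.
18–34: 7135²·(1 − 1298/7135)·6944/1298 = 2.228018 × 10^8.
55–64: 1538²·(1 − 22/1538)·1256/22 = 1.3311362 × 10^8.
Sum = 8.2042761 × 10^8.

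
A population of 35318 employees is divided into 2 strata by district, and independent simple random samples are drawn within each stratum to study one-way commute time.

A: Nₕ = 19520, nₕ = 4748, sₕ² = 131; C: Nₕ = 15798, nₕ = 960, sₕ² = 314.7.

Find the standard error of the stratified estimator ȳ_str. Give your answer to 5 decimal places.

0.26073

Var(ȳ_str) = Σₕ Wₕ²(1 − fₕ)sₕ²/nₕ with Wₕ = Nₕ/N, N = 35318.
A: Wₕ = 0.55269268; term = 0.55269268²·(1 − 0.24323770)·131/4748 = 0.0063780437.
C: Wₕ = 0.44730732; term = 0.44730732²·(1 − 0.06076719)·314.7/960 = 0.061604265.
Sum = 0.067982309.
SE = √(0.067982309) = 0.26073.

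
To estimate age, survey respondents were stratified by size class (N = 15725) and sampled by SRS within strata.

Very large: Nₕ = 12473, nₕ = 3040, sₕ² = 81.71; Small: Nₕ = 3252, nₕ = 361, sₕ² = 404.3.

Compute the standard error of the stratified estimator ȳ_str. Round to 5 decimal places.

Var(ȳ_str) = Σₕ Wₕ²(1 − fₕ)sₕ²/nₕ with Wₕ = Nₕ/N, N = 15725.
Very large: Wₕ = 0.79319555; term = 0.79319555²·(1 − 0.24372645)·81.71/3040 = 0.012789132.
Small: Wₕ = 0.20680445; term = 0.20680445²·(1 − 0.11100861)·404.3/361 = 0.042580804.
Sum = 0.055369936.
SE = √(0.055369936) = 0.23531.

0.23531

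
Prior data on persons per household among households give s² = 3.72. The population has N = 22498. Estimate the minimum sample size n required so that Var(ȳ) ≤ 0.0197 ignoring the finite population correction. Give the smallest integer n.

Without fpc, n₀ = s²/D = 3.72/0.0197 = 188.8325.
Rounding up, n = 189.

189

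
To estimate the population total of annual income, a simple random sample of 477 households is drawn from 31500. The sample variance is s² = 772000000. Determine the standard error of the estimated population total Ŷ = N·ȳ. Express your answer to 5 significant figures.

3.9769 × 10^7

Var(Ŷ) = N²·Var(ȳ) = N²·(1 − n/N)·s²/n.
f = 477/31500 = 0.01514286; Var(ȳ) = 0.98485714·772000000/477 = 1.5939407 × 10^6.
Var(Ŷ) = 31500² · (1.5939407 × 10^6) = 1.5815877 × 10^15.
SE(Ŷ) = √(1.5815877 × 10^15) = 3.9769 × 10^7.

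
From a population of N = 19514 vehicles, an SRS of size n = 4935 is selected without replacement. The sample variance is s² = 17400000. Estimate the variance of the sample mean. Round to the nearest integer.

2634

Under SRS without replacement, Var(ȳ) = (1 − f)·s²/n with f = n/N = 4935/19514 = 0.25289536.
Var(ȳ) = (1 − 0.25289536)·17400000/4935 = 0.74710464·3525.8359 = 2634.1683.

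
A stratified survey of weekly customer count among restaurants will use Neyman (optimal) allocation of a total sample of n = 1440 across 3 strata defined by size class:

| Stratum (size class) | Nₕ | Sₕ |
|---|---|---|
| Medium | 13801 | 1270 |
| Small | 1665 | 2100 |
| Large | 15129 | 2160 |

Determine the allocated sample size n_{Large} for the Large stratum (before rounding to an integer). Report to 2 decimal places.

Neyman allocation: nₕ = n·NₕSₕ / Σⱼ NⱼSⱼ.
Σ NⱼSⱼ = 13801·1270 + 1665·2100 + 15129·2160 = 5.370241 × 10^7.
n_{Large} = 1440·15129·2160 / (5.370241 × 10^7) = 876.26.

876.26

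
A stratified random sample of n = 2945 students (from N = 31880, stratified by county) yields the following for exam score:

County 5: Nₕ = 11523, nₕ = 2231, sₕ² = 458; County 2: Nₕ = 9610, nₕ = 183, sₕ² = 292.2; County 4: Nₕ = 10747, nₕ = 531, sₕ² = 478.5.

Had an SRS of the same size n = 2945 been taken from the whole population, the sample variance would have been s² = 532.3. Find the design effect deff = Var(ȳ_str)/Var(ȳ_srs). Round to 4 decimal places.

Var(ȳ_str) = Σ Wₕ²(1−fₕ)sₕ²/nₕ with Wₕ = Nₕ/31880:
  County 5: (11523/31880)²·(1−2231/11523)·458/2231 = 0.021627387
  County 2: (9610/31880)²·(1−183/9610)·292.2/183 = 0.14232769
  County 4: (10747/31880)²·(1−531/10747)·478.5/531 = 0.097346183
  → Var(ȳ_str) = 0.26130126.
Var(ȳ_srs) = (1 − 2945/31880)·532.3/2945 = 0.16405004.
deff = 0.26130126 / 0.16405004 = 1.5928.

1.5928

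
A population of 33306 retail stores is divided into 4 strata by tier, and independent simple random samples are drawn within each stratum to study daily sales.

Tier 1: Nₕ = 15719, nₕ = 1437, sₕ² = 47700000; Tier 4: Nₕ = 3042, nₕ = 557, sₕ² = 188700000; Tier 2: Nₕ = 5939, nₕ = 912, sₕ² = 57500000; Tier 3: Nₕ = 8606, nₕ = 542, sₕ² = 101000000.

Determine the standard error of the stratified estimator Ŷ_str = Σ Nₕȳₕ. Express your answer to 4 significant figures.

Var(Ŷ_str) = Σₕ Nₕ²(1 − fₕ)sₕ²/nₕ.
Tier 1: 15719²·(1 − 1437/15719)·47700000/1437 = 7.4520465 × 10^12.
Tier 4: 3042²·(1 − 557/3042)·188700000/557 = 2.5609571 × 10^12.
Tier 2: 5939²·(1 − 912/5939)·57500000/912 = 1.8823276 × 10^12.
Tier 3: 8606²·(1 − 542/8606)·101000000/542 = 1.2932246 × 10^13.
Sum = 2.4827577 × 10^13.
SE = √(2.4827577 × 10^13) = 4.983 × 10^6.

4.983 × 10^6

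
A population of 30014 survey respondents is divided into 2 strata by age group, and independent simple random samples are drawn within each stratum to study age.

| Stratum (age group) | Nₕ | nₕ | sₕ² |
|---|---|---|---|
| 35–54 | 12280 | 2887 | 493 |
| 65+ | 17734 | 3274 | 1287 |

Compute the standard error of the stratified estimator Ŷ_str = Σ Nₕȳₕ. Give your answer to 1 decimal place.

Var(Ŷ_str) = Σₕ Nₕ²(1 − fₕ)sₕ²/nₕ.
35–54: 12280²·(1 − 2887/12280)·493/2887 = 1.9697124 × 10^7.
65+: 17734²·(1 − 3274/17734)·1287/3274 = 1.0080333 × 10^8.
Sum = 1.2050045 × 10^8.
SE = √(1.2050045 × 10^8) = 10977.3.

10977.3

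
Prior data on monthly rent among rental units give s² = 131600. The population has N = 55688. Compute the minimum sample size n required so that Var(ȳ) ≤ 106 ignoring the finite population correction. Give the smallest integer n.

1242

Without fpc, n₀ = s²/D = 131600/106 = 1241.5094.
Rounding up, n = 1242.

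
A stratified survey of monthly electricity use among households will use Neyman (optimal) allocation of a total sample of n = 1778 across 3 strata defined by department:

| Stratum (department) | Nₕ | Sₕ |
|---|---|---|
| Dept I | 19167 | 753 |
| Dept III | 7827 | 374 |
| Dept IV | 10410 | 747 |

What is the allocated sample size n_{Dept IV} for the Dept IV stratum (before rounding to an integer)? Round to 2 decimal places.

Neyman allocation: nₕ = n·NₕSₕ / Σⱼ NⱼSⱼ.
Σ NⱼSⱼ = 19167·753 + 7827·374 + 10410·747 = 2.5136319 × 10^7.
n_{Dept IV} = 1778·10410·747 / (2.5136319 × 10^7) = 550.05.

550.05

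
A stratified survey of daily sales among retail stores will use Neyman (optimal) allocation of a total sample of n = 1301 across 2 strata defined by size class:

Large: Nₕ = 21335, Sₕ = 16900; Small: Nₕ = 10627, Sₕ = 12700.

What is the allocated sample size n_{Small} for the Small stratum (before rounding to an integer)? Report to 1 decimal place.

354.3

Neyman allocation: nₕ = n·NₕSₕ / Σⱼ NⱼSⱼ.
Σ NⱼSⱼ = 21335·16900 + 10627·12700 = 4.955244 × 10^8.
n_{Small} = 1301·10627·12700 / (4.955244 × 10^8) = 354.3.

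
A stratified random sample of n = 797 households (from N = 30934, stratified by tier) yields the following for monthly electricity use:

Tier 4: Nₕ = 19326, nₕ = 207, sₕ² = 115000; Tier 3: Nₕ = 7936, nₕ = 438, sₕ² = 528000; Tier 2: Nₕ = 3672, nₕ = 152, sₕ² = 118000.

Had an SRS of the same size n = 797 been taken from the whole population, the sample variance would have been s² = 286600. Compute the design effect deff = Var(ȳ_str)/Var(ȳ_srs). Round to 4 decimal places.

Var(ȳ_str) = Σ Wₕ²(1−fₕ)sₕ²/nₕ with Wₕ = Nₕ/30934:
  Tier 4: (19326/30934)²·(1−207/19326)·115000/207 = 214.51738
  Tier 3: (7936/30934)²·(1−438/7936)·528000/438 = 74.960892
  Tier 2: (3672/30934)²·(1−152/3672)·118000/152 = 10.486042
  → Var(ȳ_str) = 299.96431.
Var(ȳ_srs) = (1 − 797/30934)·286600/797 = 350.33361.
deff = 299.96431 / 350.33361 = 0.8562.

0.8562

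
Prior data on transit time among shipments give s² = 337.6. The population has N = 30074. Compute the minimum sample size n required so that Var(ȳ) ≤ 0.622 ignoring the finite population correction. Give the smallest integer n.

543

Without fpc, n₀ = s²/D = 337.6/0.622 = 542.7653.
Rounding up, n = 543.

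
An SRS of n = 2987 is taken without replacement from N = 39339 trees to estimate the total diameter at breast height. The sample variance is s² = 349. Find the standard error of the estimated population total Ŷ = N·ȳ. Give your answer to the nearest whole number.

12926

Var(Ŷ) = N²·Var(ȳ) = N²·(1 − n/N)·s²/n.
f = 2987/39339 = 0.07592974; Var(ȳ) = 0.92407026·349/2987 = 0.10796804.
Var(Ŷ) = 39339² · 0.10796804 = 1.6708669 × 10^8.
SE(Ŷ) = √(1.6708669 × 10^8) = 12926.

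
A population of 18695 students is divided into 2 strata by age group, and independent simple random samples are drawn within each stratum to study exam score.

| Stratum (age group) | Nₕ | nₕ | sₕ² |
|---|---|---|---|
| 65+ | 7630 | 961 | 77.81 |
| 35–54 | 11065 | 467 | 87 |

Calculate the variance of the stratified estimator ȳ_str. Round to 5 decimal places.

0.07429

Var(ȳ_str) = Σₕ Wₕ²(1 − fₕ)sₕ²/nₕ with Wₕ = Nₕ/N, N = 18695.
65+: Wₕ = 0.40813052; term = 0.40813052²·(1 − 0.12595020)·77.81/961 = 0.011788169.
35–54: Wₕ = 0.59186948; term = 0.59186948²·(1 − 0.04220515)·87/467 = 0.062506728.
Sum = 0.074294897.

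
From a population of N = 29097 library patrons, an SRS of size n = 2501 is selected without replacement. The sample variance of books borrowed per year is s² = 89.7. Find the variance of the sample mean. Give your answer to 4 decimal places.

Under SRS without replacement, Var(ȳ) = (1 − f)·s²/n with f = n/N = 2501/29097 = 0.08595388.
Var(ȳ) = (1 − 0.08595388)·89.7/2501 = 0.91404612·0.035865654 = 0.032782862.

0.0328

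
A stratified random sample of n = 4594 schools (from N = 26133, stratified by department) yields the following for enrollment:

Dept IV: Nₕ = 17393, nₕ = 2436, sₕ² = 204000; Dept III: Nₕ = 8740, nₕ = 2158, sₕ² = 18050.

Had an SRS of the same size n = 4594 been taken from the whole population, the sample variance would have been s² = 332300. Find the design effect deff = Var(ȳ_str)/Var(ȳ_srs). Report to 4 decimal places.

Var(ȳ_str) = Σ Wₕ²(1−fₕ)sₕ²/nₕ with Wₕ = Nₕ/26133:
  Dept IV: (17393/26133)²·(1−2436/17393)·204000/2436 = 31.900195
  Dept III: (8740/26133)²·(1−2158/8740)·18050/2158 = 0.70455766
  → Var(ȳ_str) = 32.604753.
Var(ȳ_srs) = (1 − 4594/26133)·332300/4594 = 59.617755.
deff = 32.604753 / 59.617755 = 0.5469.

0.5469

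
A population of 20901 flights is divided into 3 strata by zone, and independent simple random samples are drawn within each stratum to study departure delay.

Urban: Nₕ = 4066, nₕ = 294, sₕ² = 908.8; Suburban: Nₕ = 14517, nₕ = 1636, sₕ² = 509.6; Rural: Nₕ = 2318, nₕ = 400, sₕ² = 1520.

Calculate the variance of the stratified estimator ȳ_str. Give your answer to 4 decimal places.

0.2805

Var(ȳ_str) = Σₕ Wₕ²(1 − fₕ)sₕ²/nₕ with Wₕ = Nₕ/N, N = 20901.
Urban: Wₕ = 0.19453615; term = 0.19453615²·(1 − 0.07230694)·908.8/294 = 0.10852403.
Suburban: Wₕ = 0.69456007; term = 0.69456007²·(1 − 0.11269546)·509.6/1636 = 0.13333324.
Rural: Wₕ = 0.11090378; term = 0.11090378²·(1 − 0.17256255)·1520/400 = 0.038673324.
Sum = 0.28053059.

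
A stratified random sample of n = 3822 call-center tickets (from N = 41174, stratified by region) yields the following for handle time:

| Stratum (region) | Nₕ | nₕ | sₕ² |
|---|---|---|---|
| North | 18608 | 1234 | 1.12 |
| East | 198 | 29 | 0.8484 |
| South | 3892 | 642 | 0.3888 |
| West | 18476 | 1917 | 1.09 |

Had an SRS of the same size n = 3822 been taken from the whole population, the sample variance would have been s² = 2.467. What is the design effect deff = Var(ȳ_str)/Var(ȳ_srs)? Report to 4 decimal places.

Var(ȳ_str) = Σ Wₕ²(1−fₕ)sₕ²/nₕ with Wₕ = Nₕ/41174:
  North: (18608/41174)²·(1−1234/18608)·1.12/1234 = 1.7308373 × 10^-4
  East: (198/41174)²·(1−29/198)·0.8484/29 = 5.7744209 × 10^-7
  South: (3892/41174)²·(1−642/3892)·0.3888/642 = 4.518573 × 10^-6
  West: (18476/41174)²·(1−1917/18476)·1.09/1917 = 1.0261251 × 10^-4
  → Var(ȳ_str) = 2.8079226 × 10^-4.
Var(ȳ_srs) = (1 − 3822/41174)·2.467/3822 = 5.8555712 × 10^-4.
deff = (2.8079226 × 10^-4) / (5.8555712 × 10^-4) = 0.4795.

0.4795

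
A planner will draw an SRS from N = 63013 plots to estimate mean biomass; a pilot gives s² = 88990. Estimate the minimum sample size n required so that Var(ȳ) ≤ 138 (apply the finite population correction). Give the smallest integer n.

Without fpc, n₀ = s²/D = 88990/138 = 644.8551.
With fpc, (1 − n/N)·s²/n ≤ D requires n ≥ n₀/(1 + n₀/N) = 644.8551/(1 + 644.8551/63013) = 638.3227.
Rounding up, n = 639.

639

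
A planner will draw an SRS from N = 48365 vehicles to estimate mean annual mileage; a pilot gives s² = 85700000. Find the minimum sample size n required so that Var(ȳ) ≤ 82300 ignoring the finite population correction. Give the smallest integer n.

1042

Without fpc, n₀ = s²/D = 85700000/82300 = 1041.3123.
Rounding up, n = 1042.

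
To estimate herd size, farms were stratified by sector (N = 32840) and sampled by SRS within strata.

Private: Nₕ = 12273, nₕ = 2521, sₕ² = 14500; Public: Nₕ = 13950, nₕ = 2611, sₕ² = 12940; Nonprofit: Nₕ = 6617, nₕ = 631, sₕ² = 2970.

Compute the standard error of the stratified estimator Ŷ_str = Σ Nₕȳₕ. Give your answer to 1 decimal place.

40727.9

Var(Ŷ_str) = Σₕ Nₕ²(1 − fₕ)sₕ²/nₕ.
Private: 12273²·(1 − 2521/12273)·14500/2521 = 6.8839797 × 10^8.
Public: 13950²·(1 − 2611/13950)·12940/2611 = 7.8392834 × 10^8.
Nonprofit: 6617²·(1 − 631/6617)·2970/631 = 1.8643392 × 10^8.
Sum = 1.6587602 × 10^9.
SE = √(1.6587602 × 10^9) = 40727.9.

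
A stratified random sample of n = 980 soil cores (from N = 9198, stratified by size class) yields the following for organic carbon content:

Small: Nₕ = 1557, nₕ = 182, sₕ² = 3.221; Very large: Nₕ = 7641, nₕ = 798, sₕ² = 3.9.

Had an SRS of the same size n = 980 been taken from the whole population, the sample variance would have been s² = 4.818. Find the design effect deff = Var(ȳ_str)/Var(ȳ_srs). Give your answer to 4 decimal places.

Var(ȳ_str) = Σ Wₕ²(1−fₕ)sₕ²/nₕ with Wₕ = Nₕ/9198:
  Small: (1557/9198)²·(1−182/1557)·3.221/182 = 4.4784099 × 10^-4
  Very large: (7641/9198)²·(1−798/7641)·3.9/798 = 0.00302045
  → Var(ȳ_str) = 0.003468291.
Var(ȳ_srs) = (1 − 980/9198)·4.818/980 = 0.004392517.
deff = 0.003468291 / 0.004392517 = 0.7896.

0.7896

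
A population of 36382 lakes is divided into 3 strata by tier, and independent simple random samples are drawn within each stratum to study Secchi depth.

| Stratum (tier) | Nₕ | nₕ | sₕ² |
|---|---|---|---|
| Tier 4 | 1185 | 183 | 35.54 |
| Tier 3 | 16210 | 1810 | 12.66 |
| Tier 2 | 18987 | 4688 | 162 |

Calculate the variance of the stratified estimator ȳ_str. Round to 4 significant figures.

0.008496

Var(ȳ_str) = Σₕ Wₕ²(1 − fₕ)sₕ²/nₕ with Wₕ = Nₕ/N, N = 36382.
Tier 4: Wₕ = 0.03257105; term = 0.03257105²·(1 − 0.15443038)·35.54/183 = 1.7421248 × 10^-4.
Tier 3: Wₕ = 0.44555000; term = 0.44555000²·(1 − 0.11165947)·12.66/1810 = 0.0012334669.
Tier 2: Wₕ = 0.52187895; term = 0.52187895²·(1 − 0.24690578)·162/4688 = 0.0070878789.
Sum = 0.0084955583.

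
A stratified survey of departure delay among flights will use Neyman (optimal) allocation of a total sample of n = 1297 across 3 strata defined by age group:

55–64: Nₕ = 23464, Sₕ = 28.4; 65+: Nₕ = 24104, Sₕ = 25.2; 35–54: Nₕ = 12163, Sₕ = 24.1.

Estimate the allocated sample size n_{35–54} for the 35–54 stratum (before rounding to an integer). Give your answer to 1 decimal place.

Neyman allocation: nₕ = n·NₕSₕ / Σⱼ NⱼSⱼ.
Σ NⱼSⱼ = 23464·28.4 + 24104·25.2 + 12163·24.1 = 1.5669267 × 10^6.
n_{35–54} = 1297·12163·24.1 / (1.5669267 × 10^6) = 242.6.

242.6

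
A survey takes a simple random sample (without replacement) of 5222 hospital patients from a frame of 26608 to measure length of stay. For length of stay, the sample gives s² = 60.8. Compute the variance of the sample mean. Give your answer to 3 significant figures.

Under SRS without replacement, Var(ȳ) = (1 − f)·s²/n with f = n/N = 5222/26608 = 0.19625676.
Var(ȳ) = (1 − 0.19625676)·60.8/5222 = 0.80374324·0.011643049 = 0.0093580216.

0.00936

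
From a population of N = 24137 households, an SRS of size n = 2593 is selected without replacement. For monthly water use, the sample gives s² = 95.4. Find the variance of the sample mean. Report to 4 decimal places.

0.0328

Under SRS without replacement, Var(ȳ) = (1 − f)·s²/n with f = n/N = 2593/24137 = 0.10742843.
Var(ȳ) = (1 − 0.10742843)·95.4/2593 = 0.89257157·0.036791361 = 0.032838923.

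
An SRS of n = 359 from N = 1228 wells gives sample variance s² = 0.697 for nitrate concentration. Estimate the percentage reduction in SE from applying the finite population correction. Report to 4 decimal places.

f = n/N = 359/1228 = 0.29234528.
SE_no-fpc = √(s²/n) = 0.044062503; SE_fpc = √((1−f)s²/n) = 0.037066354.
Ratio = √(1−f) = 0.84122216. Reduction = 100·(1 − 0.84122216) = 15.8778%.

15.8778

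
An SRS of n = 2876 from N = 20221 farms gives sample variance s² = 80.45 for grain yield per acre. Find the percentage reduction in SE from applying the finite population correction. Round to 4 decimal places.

f = n/N = 2876/20221 = 0.14222838.
SE_no-fpc = √(s²/n) = 0.16725095; SE_fpc = √((1−f)s²/n) = 0.15490107.
Ratio = √(1−f) = 0.92615961. Reduction = 100·(1 − 0.92615961) = 7.3840%.

7.3840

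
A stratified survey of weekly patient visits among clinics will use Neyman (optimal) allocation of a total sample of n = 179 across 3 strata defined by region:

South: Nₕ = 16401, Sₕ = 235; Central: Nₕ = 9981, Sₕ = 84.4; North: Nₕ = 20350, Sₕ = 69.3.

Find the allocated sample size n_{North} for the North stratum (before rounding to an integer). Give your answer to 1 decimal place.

41.3

Neyman allocation: nₕ = n·NₕSₕ / Σⱼ NⱼSⱼ.
Σ NⱼSⱼ = 16401·235 + 9981·84.4 + 20350·69.3 = 6.1068864 × 10^6.
n_{North} = 179·20350·69.3 / (6.1068864 × 10^6) = 41.3.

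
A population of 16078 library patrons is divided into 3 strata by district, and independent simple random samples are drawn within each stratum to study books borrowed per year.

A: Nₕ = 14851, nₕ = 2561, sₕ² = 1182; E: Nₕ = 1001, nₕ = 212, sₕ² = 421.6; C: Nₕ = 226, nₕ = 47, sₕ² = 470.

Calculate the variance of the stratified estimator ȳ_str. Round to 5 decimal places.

0.33352

Var(ȳ_str) = Σₕ Wₕ²(1 − fₕ)sₕ²/nₕ with Wₕ = Nₕ/N, N = 16078.
A: Wₕ = 0.92368454; term = 0.92368454²·(1 − 0.17244630)·1182/2561 = 0.32587529.
E: Wₕ = 0.06225899; term = 0.06225899²·(1 − 0.21178821)·421.6/212 = 0.0060759162.
C: Wₕ = 0.01405647; term = 0.01405647²·(1 − 0.20796460)·470/47 = 0.001564939.
Sum = 0.33351615.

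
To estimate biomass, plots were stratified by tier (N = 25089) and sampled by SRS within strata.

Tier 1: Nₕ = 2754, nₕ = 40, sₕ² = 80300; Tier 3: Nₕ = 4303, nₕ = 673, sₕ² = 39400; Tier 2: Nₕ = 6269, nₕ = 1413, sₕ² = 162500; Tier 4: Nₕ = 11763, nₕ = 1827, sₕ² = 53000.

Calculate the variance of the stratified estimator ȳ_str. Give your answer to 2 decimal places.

36.24

Var(ȳ_str) = Σₕ Wₕ²(1 − fₕ)sₕ²/nₕ with Wₕ = Nₕ/N, N = 25089.
Tier 1: Wₕ = 0.10976922; term = 0.10976922²·(1 − 0.01452433)·80300/40 = 23.837606.
Tier 3: Wₕ = 0.17150943; term = 0.17150943²·(1 − 0.15640251)·39400/673 = 1.4527552.
Tier 2: Wₕ = 0.24987046; term = 0.24987046²·(1 − 0.22539480)·162500/1413 = 5.5618779.
Tier 4: Wₕ = 0.46885089; term = 0.46885089²·(1 − 0.15531752)·53000/1827 = 5.3864211.
Sum = 36.23866.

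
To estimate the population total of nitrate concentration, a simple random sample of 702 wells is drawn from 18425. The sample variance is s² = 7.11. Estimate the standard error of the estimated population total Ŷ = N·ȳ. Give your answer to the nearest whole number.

Var(Ŷ) = N²·Var(ȳ) = N²·(1 − n/N)·s²/n.
f = 702/18425 = 0.03810041; Var(ȳ) = 0.96189959·7.11/702 = 0.0097423164.
Var(Ŷ) = 18425² · 0.0097423164 = 3.3073277 × 10^6.
SE(Ŷ) = √(3.3073277 × 10^6) = 1819.

1819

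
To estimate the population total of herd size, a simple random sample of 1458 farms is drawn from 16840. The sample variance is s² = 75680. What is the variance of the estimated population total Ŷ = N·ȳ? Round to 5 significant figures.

Var(Ŷ) = N²·Var(ȳ) = N²·(1 − n/N)·s²/n.
f = 1458/16840 = 0.08657957; Var(ȳ) = 0.91342043·75680/1458 = 47.41266.
Var(Ŷ) = 16840² · 47.41266 = 1.3445548 × 10^10.

1.3446 × 10^10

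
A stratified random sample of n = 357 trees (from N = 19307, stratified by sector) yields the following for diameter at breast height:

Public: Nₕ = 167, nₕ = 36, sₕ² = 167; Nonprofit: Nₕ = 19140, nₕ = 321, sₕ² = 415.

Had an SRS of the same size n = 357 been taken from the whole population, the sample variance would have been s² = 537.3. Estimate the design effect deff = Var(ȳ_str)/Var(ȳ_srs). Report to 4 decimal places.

0.8459

Var(ȳ_str) = Σ Wₕ²(1−fₕ)sₕ²/nₕ with Wₕ = Nₕ/19307:
  Public: (167/19307)²·(1−36/167)·167/36 = 2.7225267 × 10^-4
  Nonprofit: (19140/19307)²·(1−321/19140)·415/321 = 1.2492574
  → Var(ȳ_str) = 1.2495297.
Var(ȳ_srs) = (1 − 357/19307)·537.3/357 = 1.4772127.
deff = 1.2495297 / 1.4772127 = 0.8459.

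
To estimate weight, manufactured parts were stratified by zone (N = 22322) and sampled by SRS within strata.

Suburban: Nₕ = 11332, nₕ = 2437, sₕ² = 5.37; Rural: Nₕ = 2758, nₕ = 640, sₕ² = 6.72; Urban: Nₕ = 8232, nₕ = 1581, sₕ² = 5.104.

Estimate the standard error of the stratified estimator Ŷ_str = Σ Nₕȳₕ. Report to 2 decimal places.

Var(Ŷ_str) = Σₕ Nₕ²(1 − fₕ)sₕ²/nₕ.
Suburban: 11332²·(1 − 2437/11332)·5.37/2437 = 222111.62.
Rural: 2758²·(1 − 640/2758)·6.72/640 = 61335.162.
Urban: 8232²·(1 − 1581/8232)·5.104/1581 = 176754.75.
Sum = 460201.53.
SE = √(460201.53) = 678.38.

678.38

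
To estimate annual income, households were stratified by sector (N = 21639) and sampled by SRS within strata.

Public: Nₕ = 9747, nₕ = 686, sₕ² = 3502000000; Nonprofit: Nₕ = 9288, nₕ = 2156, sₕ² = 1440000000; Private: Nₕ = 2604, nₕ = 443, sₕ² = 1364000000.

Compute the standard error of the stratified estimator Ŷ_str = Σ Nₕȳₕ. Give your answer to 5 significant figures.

2.2637 × 10^7

Var(Ŷ_str) = Σₕ Nₕ²(1 − fₕ)sₕ²/nₕ.
Public: 9747²·(1 − 686/9747)·3502000000/686 = 4.5085732 × 10^14.
Nonprofit: 9288²·(1 − 2156/9288)·1440000000/2156 = 4.4243276 × 10^13.
Private: 2604²·(1 − 443/2604)·1364000000/443 = 1.7326322 × 10^13.
Sum = 5.1242692 × 10^14.
SE = √(5.1242692 × 10^14) = 2.2637 × 10^7.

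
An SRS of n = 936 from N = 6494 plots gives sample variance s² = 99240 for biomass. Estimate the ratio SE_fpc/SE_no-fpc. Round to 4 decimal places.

0.9251

f = n/N = 936/6494 = 0.14413305.
SE_no-fpc = √(s²/n) = 10.296875; SE_fpc = √((1−f)s²/n) = 9.5259562.
Ratio = √(1−f) = 0.92513078.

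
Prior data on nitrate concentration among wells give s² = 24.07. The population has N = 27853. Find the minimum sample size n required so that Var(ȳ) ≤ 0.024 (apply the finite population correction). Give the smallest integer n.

Without fpc, n₀ = s²/D = 24.07/0.024 = 1002.9167.
With fpc, (1 − n/N)·s²/n ≤ D requires n ≥ n₀/(1 + n₀/N) = 1002.9167/(1 + 1002.9167/27853) = 968.0593.
Rounding up, n = 969.

969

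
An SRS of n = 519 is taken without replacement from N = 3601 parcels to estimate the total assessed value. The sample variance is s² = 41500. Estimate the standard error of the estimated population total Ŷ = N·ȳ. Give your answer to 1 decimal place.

29789.8

Var(Ŷ) = N²·Var(ȳ) = N²·(1 − n/N)·s²/n.
f = 519/3601 = 0.14412663; Var(ȳ) = 0.85587337·41500/519 = 68.436888.
Var(Ŷ) = 3601² · 68.436888 = 8.8743488 × 10^8.
SE(Ŷ) = √(8.8743488 × 10^8) = 29789.8.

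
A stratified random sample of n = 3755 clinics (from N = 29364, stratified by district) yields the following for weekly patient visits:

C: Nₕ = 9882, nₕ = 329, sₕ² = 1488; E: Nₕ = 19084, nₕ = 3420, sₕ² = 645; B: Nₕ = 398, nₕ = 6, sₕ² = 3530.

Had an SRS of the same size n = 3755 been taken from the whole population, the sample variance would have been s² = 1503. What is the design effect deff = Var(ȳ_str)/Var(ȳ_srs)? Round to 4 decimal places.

1.9108

Var(ȳ_str) = Σ Wₕ²(1−fₕ)sₕ²/nₕ with Wₕ = Nₕ/29364:
  C: (9882/29364)²·(1−329/9882)·1488/329 = 0.49517787
  E: (19084/29364)²·(1−3420/19084)·645/3420 = 0.065384568
  B: (398/29364)²·(1−6/398)·3530/6 = 0.10645404
  → Var(ȳ_str) = 0.66701648.
Var(ȳ_srs) = (1 − 3755/29364)·1503/3755 = 0.34908119.
deff = 0.66701648 / 0.34908119 = 1.9108.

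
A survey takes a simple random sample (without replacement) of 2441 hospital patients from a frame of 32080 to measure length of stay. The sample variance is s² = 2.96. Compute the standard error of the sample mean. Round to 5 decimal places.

0.03347

Under SRS without replacement, Var(ȳ) = (1 − f)·s²/n with f = n/N = 2441/32080 = 0.07609102.
Var(ȳ) = (1 − 0.07609102)·2.96/2441 = 0.92390898·0.0012126178 = 0.0011203485.
SE(ȳ) = √(0.0011203485) = 0.03347.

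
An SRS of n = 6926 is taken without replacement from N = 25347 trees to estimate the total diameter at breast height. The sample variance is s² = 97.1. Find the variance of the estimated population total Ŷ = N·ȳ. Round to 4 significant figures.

6.546 × 10^6

Var(Ŷ) = N²·Var(ȳ) = N²·(1 − n/N)·s²/n.
f = 6926/25347 = 0.27324733; Var(ȳ) = 0.72675267·97.1/6926 = 0.010188808.
Var(Ŷ) = 25347² · 0.010188808 = 6.5460076 × 10^6.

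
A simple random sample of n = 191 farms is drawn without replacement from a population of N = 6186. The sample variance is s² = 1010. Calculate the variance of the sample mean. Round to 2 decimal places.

Under SRS without replacement, Var(ȳ) = (1 − f)·s²/n with f = n/N = 191/6186 = 0.03087617.
Var(ȳ) = (1 − 0.03087617)·1010/191 = 0.96912383·5.2879581 = 5.1246862.

5.12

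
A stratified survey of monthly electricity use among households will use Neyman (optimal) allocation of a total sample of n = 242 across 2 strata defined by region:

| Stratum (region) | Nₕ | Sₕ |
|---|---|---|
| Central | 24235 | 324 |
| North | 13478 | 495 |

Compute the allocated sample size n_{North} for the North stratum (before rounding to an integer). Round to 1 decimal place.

Neyman allocation: nₕ = n·NₕSₕ / Σⱼ NⱼSⱼ.
Σ NⱼSⱼ = 24235·324 + 13478·495 = 1.452375 × 10^7.
n_{North} = 242·13478·495 / (1.452375 × 10^7) = 111.2.

111.2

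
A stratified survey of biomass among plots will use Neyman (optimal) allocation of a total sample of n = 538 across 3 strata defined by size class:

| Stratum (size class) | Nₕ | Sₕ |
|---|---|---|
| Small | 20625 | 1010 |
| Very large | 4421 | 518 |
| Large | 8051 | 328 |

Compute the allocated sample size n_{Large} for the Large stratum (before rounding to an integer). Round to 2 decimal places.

55.15

Neyman allocation: nₕ = n·NₕSₕ / Σⱼ NⱼSⱼ.
Σ NⱼSⱼ = 20625·1010 + 4421·518 + 8051·328 = 2.5762056 × 10^7.
n_{Large} = 538·8051·328 / (2.5762056 × 10^7) = 55.15.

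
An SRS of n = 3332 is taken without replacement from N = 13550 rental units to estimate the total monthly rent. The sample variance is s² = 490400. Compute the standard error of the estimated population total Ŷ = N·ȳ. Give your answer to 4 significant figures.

Var(Ŷ) = N²·Var(ȳ) = N²·(1 − n/N)·s²/n.
f = 3332/13550 = 0.24590406; Var(ȳ) = 0.75409594·490400/3332 = 110.98699.
Var(Ŷ) = 13550² · 110.98699 = 2.0377489 × 10^10.
SE(Ŷ) = √(2.0377489 × 10^10) = 142700.

142700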